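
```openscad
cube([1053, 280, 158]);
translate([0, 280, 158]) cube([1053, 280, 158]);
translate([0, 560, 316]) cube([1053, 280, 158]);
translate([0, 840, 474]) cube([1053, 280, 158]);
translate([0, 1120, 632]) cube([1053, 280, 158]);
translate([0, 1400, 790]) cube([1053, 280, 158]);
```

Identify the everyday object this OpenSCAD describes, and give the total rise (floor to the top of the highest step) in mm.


A staircase. The total rise is 948 mm.

6 identical blocks, each offset up and back from the previous — a staircase. Each step is 158 mm tall and there are 6 of them, so the total rise is 6 × 158 = 948 mm.


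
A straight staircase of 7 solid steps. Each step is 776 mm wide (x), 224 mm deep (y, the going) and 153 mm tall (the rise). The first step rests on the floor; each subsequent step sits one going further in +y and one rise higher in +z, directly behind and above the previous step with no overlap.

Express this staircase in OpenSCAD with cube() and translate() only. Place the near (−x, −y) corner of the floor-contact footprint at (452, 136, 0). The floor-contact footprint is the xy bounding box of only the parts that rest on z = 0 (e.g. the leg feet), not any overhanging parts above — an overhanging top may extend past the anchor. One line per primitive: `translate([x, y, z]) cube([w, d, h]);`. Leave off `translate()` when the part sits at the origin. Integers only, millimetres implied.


translate([452, 136, 0]) cube([776, 224, 153]);
translate([452, 360, 153]) cube([776, 224, 153]);
translate([452, 584, 306]) cube([776, 224, 153]);
translate([452, 808, 459]) cube([776, 224, 153]);
translate([452, 1032, 612]) cube([776, 224, 153]);
translate([452, 1256, 765]) cube([776, 224, 153]);
translate([452, 1480, 918]) cube([776, 224, 153]);


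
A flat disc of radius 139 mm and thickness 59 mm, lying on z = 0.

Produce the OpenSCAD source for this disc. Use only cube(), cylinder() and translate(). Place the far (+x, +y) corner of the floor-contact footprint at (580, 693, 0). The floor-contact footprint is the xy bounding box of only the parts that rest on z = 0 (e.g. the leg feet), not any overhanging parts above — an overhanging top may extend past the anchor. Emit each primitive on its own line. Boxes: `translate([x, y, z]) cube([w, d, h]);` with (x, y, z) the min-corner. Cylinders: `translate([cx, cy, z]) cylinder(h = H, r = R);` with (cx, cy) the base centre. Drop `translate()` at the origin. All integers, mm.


translate([441, 554, 0]) cylinder(h = 59, r = 139);


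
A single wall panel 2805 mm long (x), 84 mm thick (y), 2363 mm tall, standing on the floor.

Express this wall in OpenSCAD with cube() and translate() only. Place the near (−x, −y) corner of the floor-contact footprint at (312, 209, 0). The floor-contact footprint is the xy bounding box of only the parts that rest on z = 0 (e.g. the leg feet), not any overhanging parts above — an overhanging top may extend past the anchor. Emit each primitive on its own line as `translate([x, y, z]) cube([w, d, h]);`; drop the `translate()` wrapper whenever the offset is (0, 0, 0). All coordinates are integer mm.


translate([312, 209, 0]) cube([2805, 84, 2363]);


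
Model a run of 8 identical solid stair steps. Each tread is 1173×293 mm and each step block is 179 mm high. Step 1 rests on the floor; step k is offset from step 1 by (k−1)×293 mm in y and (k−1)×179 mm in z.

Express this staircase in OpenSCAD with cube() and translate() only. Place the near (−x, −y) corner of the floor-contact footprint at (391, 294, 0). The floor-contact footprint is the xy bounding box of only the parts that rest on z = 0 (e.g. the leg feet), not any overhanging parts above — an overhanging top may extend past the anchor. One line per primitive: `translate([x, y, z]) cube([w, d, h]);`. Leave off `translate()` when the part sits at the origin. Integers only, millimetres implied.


translate([391, 294, 0]) cube([1173, 293, 179]);
translate([391, 587, 179]) cube([1173, 293, 179]);
translate([391, 880, 358]) cube([1173, 293, 179]);
translate([391, 1173, 537]) cube([1173, 293, 179]);
translate([391, 1466, 716]) cube([1173, 293, 179]);
translate([391, 1759, 895]) cube([1173, 293, 179]);
translate([391, 2052, 1074]) cube([1173, 293, 179]);
translate([391, 2345, 1253]) cube([1173, 293, 179]);


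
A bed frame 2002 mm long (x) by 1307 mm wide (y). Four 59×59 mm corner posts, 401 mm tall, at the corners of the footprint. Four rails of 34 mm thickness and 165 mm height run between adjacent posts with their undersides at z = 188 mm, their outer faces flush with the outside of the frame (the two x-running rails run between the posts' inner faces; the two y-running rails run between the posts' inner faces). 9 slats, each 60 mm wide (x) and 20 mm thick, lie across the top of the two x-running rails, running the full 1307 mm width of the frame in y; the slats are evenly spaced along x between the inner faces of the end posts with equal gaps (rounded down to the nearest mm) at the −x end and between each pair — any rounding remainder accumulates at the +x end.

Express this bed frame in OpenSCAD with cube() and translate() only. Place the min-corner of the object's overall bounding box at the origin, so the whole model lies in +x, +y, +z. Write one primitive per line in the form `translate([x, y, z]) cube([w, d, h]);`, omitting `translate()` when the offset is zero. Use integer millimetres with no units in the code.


cube([59, 59, 401]);
translate([0, 1248, 0]) cube([59, 59, 401]);
translate([1943, 0, 0]) cube([59, 59, 401]);
translate([1943, 1248, 0]) cube([59, 59, 401]);
translate([59, 0, 188]) cube([1884, 34, 165]);
translate([59, 1273, 188]) cube([1884, 34, 165]);
translate([0, 59, 188]) cube([34, 1189, 165]);
translate([1968, 59, 188]) cube([34, 1189, 165]);
translate([193, 0, 353]) cube([60, 1307, 20]);
translate([387, 0, 353]) cube([60, 1307, 20]);
translate([581, 0, 353]) cube([60, 1307, 20]);
translate([775, 0, 353]) cube([60, 1307, 20]);
translate([969, 0, 353]) cube([60, 1307, 20]);
translate([1163, 0, 353]) cube([60, 1307, 20]);
translate([1357, 0, 353]) cube([60, 1307, 20]);
translate([1551, 0, 353]) cube([60, 1307, 20]);
translate([1745, 0, 353]) cube([60, 1307, 20]);


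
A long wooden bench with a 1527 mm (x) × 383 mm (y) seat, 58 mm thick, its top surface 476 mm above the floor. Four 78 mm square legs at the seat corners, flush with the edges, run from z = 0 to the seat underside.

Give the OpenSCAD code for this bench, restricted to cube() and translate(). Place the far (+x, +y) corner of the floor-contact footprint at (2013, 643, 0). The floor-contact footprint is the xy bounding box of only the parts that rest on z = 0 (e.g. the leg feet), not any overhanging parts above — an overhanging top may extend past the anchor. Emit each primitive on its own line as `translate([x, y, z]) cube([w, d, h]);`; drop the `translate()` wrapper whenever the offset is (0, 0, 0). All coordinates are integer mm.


translate([486, 260, 418]) cube([1527, 383, 58]);
translate([486, 260, 0]) cube([78, 78, 418]);
translate([486, 565, 0]) cube([78, 78, 418]);
translate([1935, 260, 0]) cube([78, 78, 418]);
translate([1935, 565, 0]) cube([78, 78, 418]);


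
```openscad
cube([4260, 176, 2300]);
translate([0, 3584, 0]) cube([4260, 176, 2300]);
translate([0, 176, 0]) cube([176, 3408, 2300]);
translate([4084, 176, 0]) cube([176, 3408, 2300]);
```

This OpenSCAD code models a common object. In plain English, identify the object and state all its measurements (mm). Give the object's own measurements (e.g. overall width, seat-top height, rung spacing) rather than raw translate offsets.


The wall frame of a small rectangular building: four walls, each 2300 mm tall and 176 mm thick, enclosing a footprint 4260 mm (x) by 3760 mm (y) outside-to-outside, with no floor or roof. The front and back walls (the −y and +y sides) span the full width; the two side walls fit between them.


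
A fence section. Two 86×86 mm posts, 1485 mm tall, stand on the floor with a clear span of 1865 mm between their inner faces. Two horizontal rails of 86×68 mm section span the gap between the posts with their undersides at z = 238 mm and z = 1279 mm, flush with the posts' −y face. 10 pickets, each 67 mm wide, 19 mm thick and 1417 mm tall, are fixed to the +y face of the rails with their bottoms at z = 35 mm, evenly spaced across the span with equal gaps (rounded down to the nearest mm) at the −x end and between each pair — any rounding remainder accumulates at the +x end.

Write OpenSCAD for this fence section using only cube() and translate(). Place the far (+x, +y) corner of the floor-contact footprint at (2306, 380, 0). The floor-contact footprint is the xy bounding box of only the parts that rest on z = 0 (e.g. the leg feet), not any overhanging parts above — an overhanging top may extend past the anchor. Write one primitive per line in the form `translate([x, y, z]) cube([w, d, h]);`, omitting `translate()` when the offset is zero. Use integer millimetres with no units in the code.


translate([269, 294, 0]) cube([86, 86, 1485]);
translate([2220, 294, 0]) cube([86, 86, 1485]);
translate([355, 294, 238]) cube([1865, 86, 68]);
translate([355, 294, 1279]) cube([1865, 86, 68]);
translate([463, 380, 35]) cube([67, 19, 1417]);
translate([638, 380, 35]) cube([67, 19, 1417]);
translate([813, 380, 35]) cube([67, 19, 1417]);
translate([988, 380, 35]) cube([67, 19, 1417]);
translate([1163, 380, 35]) cube([67, 19, 1417]);
translate([1338, 380, 35]) cube([67, 19, 1417]);
translate([1513, 380, 35]) cube([67, 19, 1417]);
translate([1688, 380, 35]) cube([67, 19, 1417]);
translate([1863, 380, 35]) cube([67, 19, 1417]);
translate([2038, 380, 35]) cube([67, 19, 1417]);


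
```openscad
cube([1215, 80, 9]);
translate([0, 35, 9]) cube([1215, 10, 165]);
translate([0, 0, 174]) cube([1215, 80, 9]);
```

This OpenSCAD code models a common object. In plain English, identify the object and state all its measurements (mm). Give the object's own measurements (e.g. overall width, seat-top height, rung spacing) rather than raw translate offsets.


An I-beam lying along x, 1215 mm long. Overall section height 183 mm. Two flanges 80 mm wide (y) and 9 mm thick, one on the floor and one at the top; a web 10 mm thick runs between them, centred on the flange width.


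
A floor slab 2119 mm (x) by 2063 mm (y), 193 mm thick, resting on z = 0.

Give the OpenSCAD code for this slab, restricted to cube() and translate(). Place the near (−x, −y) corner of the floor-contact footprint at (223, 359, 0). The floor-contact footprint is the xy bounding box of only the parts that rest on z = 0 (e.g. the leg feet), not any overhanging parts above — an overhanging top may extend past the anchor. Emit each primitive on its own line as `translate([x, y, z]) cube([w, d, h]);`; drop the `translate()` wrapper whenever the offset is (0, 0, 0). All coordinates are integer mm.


translate([223, 359, 0]) cube([2119, 2063, 193]);


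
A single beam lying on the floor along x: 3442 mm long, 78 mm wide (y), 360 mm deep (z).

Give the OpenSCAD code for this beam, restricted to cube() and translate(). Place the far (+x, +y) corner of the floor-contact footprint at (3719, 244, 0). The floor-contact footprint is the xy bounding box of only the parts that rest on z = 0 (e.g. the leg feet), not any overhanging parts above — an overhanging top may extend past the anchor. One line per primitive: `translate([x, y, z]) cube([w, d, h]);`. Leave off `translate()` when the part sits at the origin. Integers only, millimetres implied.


translate([277, 166, 0]) cube([3442, 78, 360]);


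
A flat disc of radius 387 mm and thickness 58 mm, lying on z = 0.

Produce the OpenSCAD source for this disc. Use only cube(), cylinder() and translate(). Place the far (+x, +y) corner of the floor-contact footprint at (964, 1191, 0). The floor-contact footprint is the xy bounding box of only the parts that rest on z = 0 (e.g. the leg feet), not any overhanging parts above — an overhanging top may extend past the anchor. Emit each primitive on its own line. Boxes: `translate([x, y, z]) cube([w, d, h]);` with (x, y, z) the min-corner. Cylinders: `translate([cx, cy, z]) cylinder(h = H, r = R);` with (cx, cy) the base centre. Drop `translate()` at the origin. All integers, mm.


translate([577, 804, 0]) cylinder(h = 58, r = 387);


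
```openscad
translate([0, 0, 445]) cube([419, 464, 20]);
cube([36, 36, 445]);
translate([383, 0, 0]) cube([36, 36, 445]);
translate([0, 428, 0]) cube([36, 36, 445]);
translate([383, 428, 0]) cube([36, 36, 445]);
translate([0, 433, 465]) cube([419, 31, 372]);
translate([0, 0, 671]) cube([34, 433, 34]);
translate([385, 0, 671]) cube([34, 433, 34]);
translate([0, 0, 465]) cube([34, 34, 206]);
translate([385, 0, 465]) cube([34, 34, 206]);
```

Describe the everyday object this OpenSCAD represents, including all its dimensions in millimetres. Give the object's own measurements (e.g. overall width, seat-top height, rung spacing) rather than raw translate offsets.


A chair. The seat is a 419×464×20 mm slab with its top at z = 465 mm, on four 36×36 mm corner legs (flush with the seat edges, standing on z = 0). A flat backrest 31 mm thick, 372 mm tall, spans the full seat width and rises from the seat top along its +y edge, rear face flush with the rear of the seat. Two armrests of 34×34 mm section run along each side from the seat's front edge to the front of the backrest, top faces 240 mm above the seat top and outer faces flush with the seat's x-edges; a 34×34 mm post under the front of each armrest stands on the seat at the front corner.


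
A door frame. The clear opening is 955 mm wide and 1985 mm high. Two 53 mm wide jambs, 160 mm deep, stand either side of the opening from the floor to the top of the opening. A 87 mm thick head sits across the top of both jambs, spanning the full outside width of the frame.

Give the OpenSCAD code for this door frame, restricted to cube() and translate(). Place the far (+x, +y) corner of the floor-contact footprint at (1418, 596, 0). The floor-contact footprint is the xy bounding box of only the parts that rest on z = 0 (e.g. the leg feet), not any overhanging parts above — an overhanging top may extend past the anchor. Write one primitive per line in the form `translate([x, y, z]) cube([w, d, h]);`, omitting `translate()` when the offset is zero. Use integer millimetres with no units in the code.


translate([357, 436, 0]) cube([53, 160, 1985]);
translate([1365, 436, 0]) cube([53, 160, 1985]);
translate([357, 436, 1985]) cube([1061, 160, 87]);


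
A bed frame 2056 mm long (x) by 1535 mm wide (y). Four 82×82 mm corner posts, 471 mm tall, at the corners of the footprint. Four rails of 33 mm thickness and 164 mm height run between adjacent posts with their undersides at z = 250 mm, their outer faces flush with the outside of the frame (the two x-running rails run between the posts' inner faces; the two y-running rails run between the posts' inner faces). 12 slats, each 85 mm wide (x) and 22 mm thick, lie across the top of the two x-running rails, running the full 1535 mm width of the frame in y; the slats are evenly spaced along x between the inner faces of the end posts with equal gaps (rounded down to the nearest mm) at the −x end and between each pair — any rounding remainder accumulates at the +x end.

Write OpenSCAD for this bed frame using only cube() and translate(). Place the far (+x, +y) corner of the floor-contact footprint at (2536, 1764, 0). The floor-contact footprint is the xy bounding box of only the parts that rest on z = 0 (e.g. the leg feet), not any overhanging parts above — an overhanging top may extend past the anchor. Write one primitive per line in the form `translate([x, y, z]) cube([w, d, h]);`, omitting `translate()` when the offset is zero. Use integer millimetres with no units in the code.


// slat z = rail_z + rail_h = 250 + 164 = 414
// slat gap = ⌊(1892 − 12·85) / 13⌋ = 67
translate([480, 229, 0]) cube([82, 82, 471]);
translate([480, 1682, 0]) cube([82, 82, 471]);
translate([2454, 229, 0]) cube([82, 82, 471]);
translate([2454, 1682, 0]) cube([82, 82, 471]);
translate([562, 229, 250]) cube([1892, 33, 164]);
translate([562, 1731, 250]) cube([1892, 33, 164]);
translate([480, 311, 250]) cube([33, 1371, 164]);
translate([2503, 311, 250]) cube([33, 1371, 164]);
translate([629, 229, 414]) cube([85, 1535, 22]);
translate([781, 229, 414]) cube([85, 1535, 22]);
translate([933, 229, 414]) cube([85, 1535, 22]);
translate([1085, 229, 414]) cube([85, 1535, 22]);
translate([1237, 229, 414]) cube([85, 1535, 22]);
translate([1389, 229, 414]) cube([85, 1535, 22]);
translate([1541, 229, 414]) cube([85, 1535, 22]);
translate([1693, 229, 414]) cube([85, 1535, 22]);
translate([1845, 229, 414]) cube([85, 1535, 22]);
translate([1997, 229, 414]) cube([85, 1535, 22]);
translate([2149, 229, 414]) cube([85, 1535, 22]);
translate([2301, 229, 414]) cube([85, 1535, 22]);


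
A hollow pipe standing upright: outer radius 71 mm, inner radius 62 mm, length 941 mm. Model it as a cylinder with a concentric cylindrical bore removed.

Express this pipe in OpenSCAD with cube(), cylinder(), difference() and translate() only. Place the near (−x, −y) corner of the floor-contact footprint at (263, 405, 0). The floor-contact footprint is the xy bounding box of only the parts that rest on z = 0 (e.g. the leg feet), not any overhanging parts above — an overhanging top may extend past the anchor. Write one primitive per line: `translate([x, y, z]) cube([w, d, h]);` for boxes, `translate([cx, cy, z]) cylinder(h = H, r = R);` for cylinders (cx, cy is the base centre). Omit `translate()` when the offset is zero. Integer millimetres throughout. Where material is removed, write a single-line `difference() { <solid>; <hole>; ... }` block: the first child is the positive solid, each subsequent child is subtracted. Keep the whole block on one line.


difference() { translate([334, 476, 0]) cylinder(h = 941, r = 71); translate([334, 476, 0]) cylinder(h = 941, r = 62); }


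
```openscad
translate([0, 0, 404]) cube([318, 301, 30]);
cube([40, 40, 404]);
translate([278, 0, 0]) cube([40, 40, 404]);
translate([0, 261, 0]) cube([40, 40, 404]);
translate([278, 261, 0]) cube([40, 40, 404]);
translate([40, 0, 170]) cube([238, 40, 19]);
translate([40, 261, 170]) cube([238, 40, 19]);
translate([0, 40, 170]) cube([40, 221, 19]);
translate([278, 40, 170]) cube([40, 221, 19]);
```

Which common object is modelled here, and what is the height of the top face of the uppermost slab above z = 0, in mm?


A stool. The seat height is 434 mm.

A 318×301×30 slab at z = 404 on four corner posts — a stool. The seat top is 404 + 30 = 434 mm.


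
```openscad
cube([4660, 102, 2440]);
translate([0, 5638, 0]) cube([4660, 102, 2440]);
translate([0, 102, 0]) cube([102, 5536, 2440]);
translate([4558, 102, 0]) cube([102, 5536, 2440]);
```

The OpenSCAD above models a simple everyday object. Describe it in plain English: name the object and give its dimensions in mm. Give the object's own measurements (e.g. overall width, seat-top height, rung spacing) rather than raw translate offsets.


The wall frame of a small rectangular building: four walls, each 2440 mm tall and 102 mm thick, enclosing a footprint 4660 mm (x) by 5740 mm (y) outside-to-outside, with no floor or roof. The front and back walls (the −y and +y sides) span the full width; the two side walls fit between them.


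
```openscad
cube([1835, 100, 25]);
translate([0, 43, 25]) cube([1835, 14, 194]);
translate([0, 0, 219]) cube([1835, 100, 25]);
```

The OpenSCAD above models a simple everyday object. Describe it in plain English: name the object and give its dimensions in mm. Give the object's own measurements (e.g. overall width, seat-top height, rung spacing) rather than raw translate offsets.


An I-beam lying along x, 1835 mm long. Overall section height 244 mm. Two flanges 100 mm wide (y) and 25 mm thick, one on the floor and one at the top; a web 14 mm thick runs between them, centred on the flange width.


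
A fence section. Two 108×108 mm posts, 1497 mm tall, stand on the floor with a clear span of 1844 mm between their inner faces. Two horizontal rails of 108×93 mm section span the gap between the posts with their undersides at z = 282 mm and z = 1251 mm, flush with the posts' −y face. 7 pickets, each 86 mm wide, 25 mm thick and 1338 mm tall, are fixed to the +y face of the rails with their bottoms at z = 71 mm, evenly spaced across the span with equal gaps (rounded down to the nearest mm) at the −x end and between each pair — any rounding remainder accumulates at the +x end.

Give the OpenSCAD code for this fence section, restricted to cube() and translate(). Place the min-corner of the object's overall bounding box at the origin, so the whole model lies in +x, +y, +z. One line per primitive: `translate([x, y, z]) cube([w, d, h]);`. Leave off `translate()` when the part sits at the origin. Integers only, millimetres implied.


cube([108, 108, 1497]);
translate([1952, 0, 0]) cube([108, 108, 1497]);
translate([108, 0, 282]) cube([1844, 108, 93]);
translate([108, 0, 1251]) cube([1844, 108, 93]);
translate([263, 108, 71]) cube([86, 25, 1338]);
translate([504, 108, 71]) cube([86, 25, 1338]);
translate([745, 108, 71]) cube([86, 25, 1338]);
translate([986, 108, 71]) cube([86, 25, 1338]);
translate([1227, 108, 71]) cube([86, 25, 1338]);
translate([1468, 108, 71]) cube([86, 25, 1338]);
translate([1709, 108, 71]) cube([86, 25, 1338]);


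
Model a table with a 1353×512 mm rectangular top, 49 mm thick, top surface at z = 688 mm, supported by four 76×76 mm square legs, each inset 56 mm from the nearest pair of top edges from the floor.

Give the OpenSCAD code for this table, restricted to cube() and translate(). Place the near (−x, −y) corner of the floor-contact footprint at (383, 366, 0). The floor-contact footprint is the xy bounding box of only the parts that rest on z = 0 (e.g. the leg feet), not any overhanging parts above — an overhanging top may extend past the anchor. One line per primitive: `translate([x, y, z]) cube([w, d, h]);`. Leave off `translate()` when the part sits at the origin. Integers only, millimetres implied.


translate([327, 310, 639]) cube([1353, 512, 49]);
translate([383, 366, 0]) cube([76, 76, 639]);
translate([1548, 366, 0]) cube([76, 76, 639]);
translate([383, 690, 0]) cube([76, 76, 639]);
translate([1548, 690, 0]) cube([76, 76, 639]);


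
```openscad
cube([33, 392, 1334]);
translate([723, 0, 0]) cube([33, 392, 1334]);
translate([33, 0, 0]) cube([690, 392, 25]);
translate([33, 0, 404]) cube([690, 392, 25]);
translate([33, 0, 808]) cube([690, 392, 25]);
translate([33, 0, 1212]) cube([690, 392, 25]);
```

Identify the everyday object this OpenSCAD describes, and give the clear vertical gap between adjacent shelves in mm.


A bookshelf. The clear shelf gap is 379 mm.

Two tall side panels with 4 horizontal boards between them — a bookshelf. The first two shelf undersides are at z = 0 and z = 404; with shelf thickness 25, the clear gap is 404 − 0 − 25 = 379 mm.


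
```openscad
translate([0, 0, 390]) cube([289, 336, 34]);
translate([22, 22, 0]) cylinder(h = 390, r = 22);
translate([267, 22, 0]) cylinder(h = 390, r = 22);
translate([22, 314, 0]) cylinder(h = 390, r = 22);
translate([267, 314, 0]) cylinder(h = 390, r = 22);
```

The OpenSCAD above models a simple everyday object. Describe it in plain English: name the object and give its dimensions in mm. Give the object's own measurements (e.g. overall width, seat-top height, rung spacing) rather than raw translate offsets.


A simple wooden stool: a rectangular seat 289 mm (x) by 336 mm (y), 34 mm thick, top face at z = 424 mm, on four round legs, each 44 mm in diameter. The legs rest on z = 0, each leg's axis is inset half a diameter from the nearest pair of seat edges (so the leg's bounding box is flush with the corner).


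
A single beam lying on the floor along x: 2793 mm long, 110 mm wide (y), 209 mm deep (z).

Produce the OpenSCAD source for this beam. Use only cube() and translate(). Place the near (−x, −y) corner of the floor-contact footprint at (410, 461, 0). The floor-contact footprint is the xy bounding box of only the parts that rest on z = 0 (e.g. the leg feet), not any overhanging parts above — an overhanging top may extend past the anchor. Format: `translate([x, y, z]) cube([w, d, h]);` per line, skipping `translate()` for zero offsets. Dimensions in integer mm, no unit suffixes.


translate([410, 461, 0]) cube([2793, 110, 209]);


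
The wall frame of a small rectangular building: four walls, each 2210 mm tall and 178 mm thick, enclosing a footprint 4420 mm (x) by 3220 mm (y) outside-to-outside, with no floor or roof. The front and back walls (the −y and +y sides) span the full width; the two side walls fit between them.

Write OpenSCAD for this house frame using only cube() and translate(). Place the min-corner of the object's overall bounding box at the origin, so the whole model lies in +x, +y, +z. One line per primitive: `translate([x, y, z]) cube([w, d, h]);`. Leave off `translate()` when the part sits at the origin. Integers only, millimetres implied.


cube([4420, 178, 2210]);
translate([0, 3042, 0]) cube([4420, 178, 2210]);
translate([0, 178, 0]) cube([178, 2864, 2210]);
translate([4242, 178, 0]) cube([178, 2864, 2210]);


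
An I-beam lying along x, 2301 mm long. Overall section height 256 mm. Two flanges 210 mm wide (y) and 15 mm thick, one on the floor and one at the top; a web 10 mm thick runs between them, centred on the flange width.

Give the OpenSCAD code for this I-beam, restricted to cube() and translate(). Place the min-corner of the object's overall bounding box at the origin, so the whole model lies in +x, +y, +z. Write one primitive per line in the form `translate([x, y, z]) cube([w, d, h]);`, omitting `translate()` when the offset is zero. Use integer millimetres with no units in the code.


cube([2301, 210, 15]);
translate([0, 100, 15]) cube([2301, 10, 226]);
translate([0, 0, 241]) cube([2301, 210, 15]);


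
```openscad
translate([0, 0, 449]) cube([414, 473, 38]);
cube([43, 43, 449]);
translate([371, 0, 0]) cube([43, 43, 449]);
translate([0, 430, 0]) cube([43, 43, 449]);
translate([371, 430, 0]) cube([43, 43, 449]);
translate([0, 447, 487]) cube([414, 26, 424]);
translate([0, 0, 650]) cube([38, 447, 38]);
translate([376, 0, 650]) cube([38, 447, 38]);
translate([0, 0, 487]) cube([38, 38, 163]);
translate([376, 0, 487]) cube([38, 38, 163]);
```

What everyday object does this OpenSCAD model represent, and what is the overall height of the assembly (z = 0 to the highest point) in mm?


A chair. The overall height is 911 mm.

A slab on four corner posts with a tall panel at the back — a chair. The seat slab sits at z = 449 with thickness 38, and the 424 mm backrest starts at the seat top, so the overall height is 449 + 38 + 424 = 911 mm.


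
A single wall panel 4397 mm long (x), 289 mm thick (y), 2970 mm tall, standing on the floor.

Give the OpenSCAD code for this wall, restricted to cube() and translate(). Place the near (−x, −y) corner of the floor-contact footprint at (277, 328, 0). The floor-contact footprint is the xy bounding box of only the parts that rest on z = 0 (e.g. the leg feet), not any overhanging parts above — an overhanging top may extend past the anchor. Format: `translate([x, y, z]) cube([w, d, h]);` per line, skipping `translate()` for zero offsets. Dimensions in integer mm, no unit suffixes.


translate([277, 328, 0]) cube([4397, 289, 2970]);


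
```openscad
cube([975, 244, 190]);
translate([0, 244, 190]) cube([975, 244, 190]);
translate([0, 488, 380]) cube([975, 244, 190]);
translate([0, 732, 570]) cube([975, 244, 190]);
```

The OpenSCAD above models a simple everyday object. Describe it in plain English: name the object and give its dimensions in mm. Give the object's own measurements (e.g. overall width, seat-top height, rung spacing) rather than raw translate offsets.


A straight staircase of 4 solid steps. Each step is 975 mm wide (x), 244 mm deep (y, the going) and 190 mm tall (the rise). The first step rests on the floor; each subsequent step sits one going further in +y and one rise higher in +z, directly behind and above the previous step with no overlap.


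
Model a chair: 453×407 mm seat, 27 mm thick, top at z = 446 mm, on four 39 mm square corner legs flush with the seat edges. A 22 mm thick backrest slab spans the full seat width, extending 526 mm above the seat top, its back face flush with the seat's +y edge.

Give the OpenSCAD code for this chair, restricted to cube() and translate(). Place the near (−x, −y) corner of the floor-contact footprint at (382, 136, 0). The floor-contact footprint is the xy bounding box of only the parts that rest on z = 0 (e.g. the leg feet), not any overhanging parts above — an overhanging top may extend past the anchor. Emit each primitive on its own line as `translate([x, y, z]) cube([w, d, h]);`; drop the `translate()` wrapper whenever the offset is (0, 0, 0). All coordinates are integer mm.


translate([382, 136, 419]) cube([453, 407, 27]);
translate([382, 136, 0]) cube([39, 39, 419]);
translate([796, 136, 0]) cube([39, 39, 419]);
translate([382, 504, 0]) cube([39, 39, 419]);
translate([796, 504, 0]) cube([39, 39, 419]);
translate([382, 521, 446]) cube([453, 22, 526]);


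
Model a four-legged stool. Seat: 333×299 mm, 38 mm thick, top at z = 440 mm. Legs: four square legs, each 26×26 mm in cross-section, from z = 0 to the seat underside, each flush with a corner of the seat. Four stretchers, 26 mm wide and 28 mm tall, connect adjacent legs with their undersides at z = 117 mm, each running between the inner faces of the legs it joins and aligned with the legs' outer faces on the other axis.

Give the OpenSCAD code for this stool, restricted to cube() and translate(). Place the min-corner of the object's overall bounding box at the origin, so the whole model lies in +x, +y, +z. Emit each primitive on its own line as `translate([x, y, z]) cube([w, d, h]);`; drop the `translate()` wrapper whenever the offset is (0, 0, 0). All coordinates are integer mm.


translate([0, 0, 402]) cube([333, 299, 38]);
cube([26, 26, 402]);
translate([307, 0, 0]) cube([26, 26, 402]);
translate([0, 273, 0]) cube([26, 26, 402]);
translate([307, 273, 0]) cube([26, 26, 402]);
translate([26, 0, 117]) cube([281, 26, 28]);
translate([26, 273, 117]) cube([281, 26, 28]);
translate([0, 26, 117]) cube([26, 247, 28]);
translate([307, 26, 117]) cube([26, 247, 28]);


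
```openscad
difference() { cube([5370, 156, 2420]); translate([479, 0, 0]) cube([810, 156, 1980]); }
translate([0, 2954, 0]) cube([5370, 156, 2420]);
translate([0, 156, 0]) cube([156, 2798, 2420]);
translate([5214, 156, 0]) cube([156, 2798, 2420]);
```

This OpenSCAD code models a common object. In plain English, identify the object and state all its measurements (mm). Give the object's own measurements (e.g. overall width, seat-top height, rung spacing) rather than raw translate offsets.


A single room: four walls, each 2420 mm tall and 156 mm thick, enclosing an outside footprint 5370×3110 mm (x × y), no floor or roof. The front and back walls (−y and +y sides) run the full x-width; the side walls fit between their inner faces. A door opening 810 mm wide and 1980 mm tall is cut through the front wall from the floor up, its −x edge 479 mm from the wall's −x end.


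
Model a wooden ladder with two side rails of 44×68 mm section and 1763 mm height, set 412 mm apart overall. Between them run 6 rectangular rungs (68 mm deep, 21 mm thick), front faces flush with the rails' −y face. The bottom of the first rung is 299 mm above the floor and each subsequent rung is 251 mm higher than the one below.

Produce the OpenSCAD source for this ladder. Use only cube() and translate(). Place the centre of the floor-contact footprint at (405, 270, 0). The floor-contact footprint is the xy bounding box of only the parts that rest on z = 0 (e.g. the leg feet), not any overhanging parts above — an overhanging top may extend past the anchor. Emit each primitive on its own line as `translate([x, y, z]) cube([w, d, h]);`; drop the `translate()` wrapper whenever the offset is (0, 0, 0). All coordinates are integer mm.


translate([199, 236, 0]) cube([44, 68, 1763]);
translate([567, 236, 0]) cube([44, 68, 1763]);
translate([243, 236, 299]) cube([324, 68, 21]);
translate([243, 236, 550]) cube([324, 68, 21]);
translate([243, 236, 801]) cube([324, 68, 21]);
translate([243, 236, 1052]) cube([324, 68, 21]);
translate([243, 236, 1303]) cube([324, 68, 21]);
translate([243, 236, 1554]) cube([324, 68, 21]);


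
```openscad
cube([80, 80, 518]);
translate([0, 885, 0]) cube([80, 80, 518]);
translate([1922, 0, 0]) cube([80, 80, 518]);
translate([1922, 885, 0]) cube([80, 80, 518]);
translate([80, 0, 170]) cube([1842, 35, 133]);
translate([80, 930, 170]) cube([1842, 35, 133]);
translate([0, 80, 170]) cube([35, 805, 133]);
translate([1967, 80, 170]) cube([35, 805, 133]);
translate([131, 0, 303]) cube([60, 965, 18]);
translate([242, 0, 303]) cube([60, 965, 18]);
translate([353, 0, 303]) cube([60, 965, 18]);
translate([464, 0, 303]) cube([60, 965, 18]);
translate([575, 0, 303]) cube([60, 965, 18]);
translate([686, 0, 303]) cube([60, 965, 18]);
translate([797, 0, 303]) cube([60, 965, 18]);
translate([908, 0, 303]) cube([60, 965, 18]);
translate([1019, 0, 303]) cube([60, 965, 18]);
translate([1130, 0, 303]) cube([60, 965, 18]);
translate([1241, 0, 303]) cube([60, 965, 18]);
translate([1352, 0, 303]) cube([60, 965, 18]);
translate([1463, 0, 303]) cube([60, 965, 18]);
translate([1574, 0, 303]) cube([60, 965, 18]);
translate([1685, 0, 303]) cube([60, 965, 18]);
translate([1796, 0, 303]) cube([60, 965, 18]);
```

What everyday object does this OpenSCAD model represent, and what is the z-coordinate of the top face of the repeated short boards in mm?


A bed frame. The slat-top height is 321 mm.

Four posts, four rails, and a row of slats — a bed frame. Slats sit on the rails at z = 170 + 133 = 303; with slat thickness 18, the top is 321 mm.


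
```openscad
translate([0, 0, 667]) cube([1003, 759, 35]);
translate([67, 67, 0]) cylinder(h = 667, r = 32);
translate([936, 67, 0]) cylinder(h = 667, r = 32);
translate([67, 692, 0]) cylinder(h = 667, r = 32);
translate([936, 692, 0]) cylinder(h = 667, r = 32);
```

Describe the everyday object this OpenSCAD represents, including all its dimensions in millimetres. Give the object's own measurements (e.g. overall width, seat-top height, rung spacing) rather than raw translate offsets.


A rectangular dining table. The top is 1003×759×35 mm with its upper surface at z = 702 mm. It stands on four round legs of 64 mm diameter, each leg's bounding box inset 35 mm from the nearest pair of top edges, running from the floor to the underside of the top.


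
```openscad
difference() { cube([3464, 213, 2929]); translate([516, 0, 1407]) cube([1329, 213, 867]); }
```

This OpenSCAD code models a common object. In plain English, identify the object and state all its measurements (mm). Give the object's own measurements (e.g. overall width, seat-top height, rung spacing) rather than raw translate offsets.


A wall 3464 mm long (x), 213 mm thick (y), 2929 mm tall, with a rectangular window opening cut through it. The opening is 1329 mm wide and 867 mm tall; its sill is at z = 1407 mm and its near (−x) edge is 516 mm from the wall's −x end. The opening passes through the full wall thickness.


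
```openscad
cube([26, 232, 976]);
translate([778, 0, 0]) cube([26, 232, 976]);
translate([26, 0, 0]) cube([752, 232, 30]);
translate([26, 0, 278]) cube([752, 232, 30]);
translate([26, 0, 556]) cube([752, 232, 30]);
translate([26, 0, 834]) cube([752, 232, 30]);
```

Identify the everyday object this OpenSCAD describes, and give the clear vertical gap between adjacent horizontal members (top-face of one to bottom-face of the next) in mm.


A bookshelf. The clear shelf gap is 248 mm.

Two tall side panels with 4 horizontal boards between them — a bookshelf. The first two shelf undersides are at z = 0 and z = 278; with shelf thickness 30, the clear gap is 278 − 0 − 30 = 248 mm.


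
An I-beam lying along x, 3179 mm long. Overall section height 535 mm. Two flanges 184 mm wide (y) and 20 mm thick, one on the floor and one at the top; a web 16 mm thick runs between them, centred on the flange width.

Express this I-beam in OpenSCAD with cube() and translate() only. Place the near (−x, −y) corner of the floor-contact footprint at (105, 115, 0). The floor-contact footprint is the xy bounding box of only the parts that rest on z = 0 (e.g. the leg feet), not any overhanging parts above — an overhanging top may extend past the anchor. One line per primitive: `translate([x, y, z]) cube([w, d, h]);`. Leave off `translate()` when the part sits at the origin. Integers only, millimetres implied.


translate([105, 115, 0]) cube([3179, 184, 20]);
translate([105, 199, 20]) cube([3179, 16, 495]);
translate([105, 115, 515]) cube([3179, 184, 20]);


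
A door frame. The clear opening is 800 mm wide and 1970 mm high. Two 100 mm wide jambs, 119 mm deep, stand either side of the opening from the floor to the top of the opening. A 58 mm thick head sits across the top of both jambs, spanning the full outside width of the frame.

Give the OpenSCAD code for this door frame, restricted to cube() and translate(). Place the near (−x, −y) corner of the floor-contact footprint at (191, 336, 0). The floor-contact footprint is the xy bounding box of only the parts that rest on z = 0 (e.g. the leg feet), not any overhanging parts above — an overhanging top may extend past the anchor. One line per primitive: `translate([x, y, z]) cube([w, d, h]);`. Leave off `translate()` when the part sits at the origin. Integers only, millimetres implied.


translate([191, 336, 0]) cube([100, 119, 1970]);
translate([1091, 336, 0]) cube([100, 119, 1970]);
translate([191, 336, 1970]) cube([1000, 119, 58]);


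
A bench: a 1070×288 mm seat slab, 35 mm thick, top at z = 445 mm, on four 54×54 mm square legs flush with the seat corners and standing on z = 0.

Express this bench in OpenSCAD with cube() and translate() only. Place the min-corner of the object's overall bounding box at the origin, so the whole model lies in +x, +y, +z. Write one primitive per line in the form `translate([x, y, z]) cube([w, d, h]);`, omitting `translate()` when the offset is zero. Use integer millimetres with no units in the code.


translate([0, 0, 410]) cube([1070, 288, 35]);
cube([54, 54, 410]);
translate([0, 234, 0]) cube([54, 54, 410]);
translate([1016, 0, 0]) cube([54, 54, 410]);
translate([1016, 234, 0]) cube([54, 54, 410]);


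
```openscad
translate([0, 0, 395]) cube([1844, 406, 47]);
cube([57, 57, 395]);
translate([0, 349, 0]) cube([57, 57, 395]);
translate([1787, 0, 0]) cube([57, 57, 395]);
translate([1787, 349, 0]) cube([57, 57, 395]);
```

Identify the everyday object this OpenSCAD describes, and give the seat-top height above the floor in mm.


A bench. The seat-top height is 442 mm.

A long slab on four corner posts — a bench. The slab sits at z = 395 with thickness 47, so the top is 395 + 47 = 442 mm.


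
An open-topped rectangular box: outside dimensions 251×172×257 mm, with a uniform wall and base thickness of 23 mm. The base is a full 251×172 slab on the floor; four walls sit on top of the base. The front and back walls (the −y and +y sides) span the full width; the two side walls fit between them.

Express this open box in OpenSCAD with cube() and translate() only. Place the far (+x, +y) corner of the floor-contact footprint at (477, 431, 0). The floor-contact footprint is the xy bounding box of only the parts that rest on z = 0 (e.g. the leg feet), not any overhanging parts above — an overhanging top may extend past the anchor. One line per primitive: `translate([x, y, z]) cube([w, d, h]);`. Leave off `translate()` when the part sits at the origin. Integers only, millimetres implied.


translate([226, 259, 0]) cube([251, 172, 23]);
translate([226, 259, 23]) cube([251, 23, 234]);
translate([226, 408, 23]) cube([251, 23, 234]);
translate([226, 282, 23]) cube([23, 126, 234]);
translate([454, 282, 23]) cube([23, 126, 234]);
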